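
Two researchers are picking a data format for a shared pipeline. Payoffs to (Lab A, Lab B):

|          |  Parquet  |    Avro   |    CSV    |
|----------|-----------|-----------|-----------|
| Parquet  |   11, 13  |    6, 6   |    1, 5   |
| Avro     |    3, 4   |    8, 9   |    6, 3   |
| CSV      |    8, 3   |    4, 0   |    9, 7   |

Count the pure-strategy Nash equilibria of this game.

Both Parquet: Lab A gets 11 (best alternative 8); Lab B gets 13 (best alternative 6). Neither deviates — NE.
Both Avro: Lab A gets 8 (best alternative 6); Lab B gets 9 (best alternative 4). Neither deviates — NE.
Both CSV: Lab A gets 9 (best alternative 6); Lab B gets 7 (best alternative 3). Neither deviates — NE.
(Parquet, Avro) is not a NE: Lab A would switch to Avro (8 > 6).
No other cell survives both best-response checks, so there are 3 pure NE.

3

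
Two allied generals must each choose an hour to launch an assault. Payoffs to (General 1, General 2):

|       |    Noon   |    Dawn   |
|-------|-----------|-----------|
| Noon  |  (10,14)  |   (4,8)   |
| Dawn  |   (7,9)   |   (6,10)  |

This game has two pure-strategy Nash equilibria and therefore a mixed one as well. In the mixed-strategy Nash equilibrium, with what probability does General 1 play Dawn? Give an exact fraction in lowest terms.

General 1's mix p on Noon must make General 2 indifferent between Noon and Dawn.
General 2's payoff from Noon: 14p + 9(1−p). From Dawn: 8p + 10(1−p).
Set equal: 6p = 1(1−p) → p = 1/7.
Probability on Dawn is 1 − 1/7 = 6/7.

6/7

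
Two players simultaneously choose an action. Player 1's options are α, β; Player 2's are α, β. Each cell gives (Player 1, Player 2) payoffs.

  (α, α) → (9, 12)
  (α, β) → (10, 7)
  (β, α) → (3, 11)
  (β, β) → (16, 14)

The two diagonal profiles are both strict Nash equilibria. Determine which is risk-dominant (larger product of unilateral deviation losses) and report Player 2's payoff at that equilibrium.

At both α: Player 1 loses 9 − 3 = 6 by deviating; Player 2 loses 12 − 7 = 5. Product = 6·5 = 30.
At both β: Player 1 loses 16 − 10 = 6 by deviating; Player 2 loses 14 − 11 = 3. Product = 6·3 = 18.
30 > 18, so both α is risk-dominant. Player 2's payoff there is 12.

12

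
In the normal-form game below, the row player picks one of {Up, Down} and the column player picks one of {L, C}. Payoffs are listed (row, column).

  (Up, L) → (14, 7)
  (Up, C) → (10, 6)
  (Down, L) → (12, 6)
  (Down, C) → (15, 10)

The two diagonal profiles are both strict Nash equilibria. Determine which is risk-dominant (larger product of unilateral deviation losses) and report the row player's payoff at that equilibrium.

15

At (Up, L): the row player loses 14 − 12 = 2 by deviating; the column player loses 7 − 6 = 1. Product = 2·1 = 2.
At (Down, C): the row player loses 15 − 10 = 5 by deviating; the column player loses 10 − 6 = 4. Product = 5·4 = 20.
20 > 2, so (Down, C) is risk-dominant. The row player's payoff there is 15.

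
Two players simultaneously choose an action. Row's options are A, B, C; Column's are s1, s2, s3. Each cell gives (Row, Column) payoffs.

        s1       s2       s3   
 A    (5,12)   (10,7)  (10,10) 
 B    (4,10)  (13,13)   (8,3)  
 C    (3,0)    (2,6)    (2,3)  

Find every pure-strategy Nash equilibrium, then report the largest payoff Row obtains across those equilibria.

13

(A, s1) is a pure NE (Row: 5 ≥ 4; Column: 12 ≥ 10). Row gets 5.
(B, s2) is a pure NE (Row: 13 ≥ 10; Column: 13 ≥ 10). Row gets 13.
Every other cell has a profitable deviation for at least one player. Highest of {5, 13} is 13.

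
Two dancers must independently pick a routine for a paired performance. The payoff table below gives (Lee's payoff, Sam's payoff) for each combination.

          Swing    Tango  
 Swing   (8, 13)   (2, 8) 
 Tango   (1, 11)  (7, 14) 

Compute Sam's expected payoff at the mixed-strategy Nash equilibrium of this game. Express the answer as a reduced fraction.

Lee mixes with probability p on Swing, chosen so Sam is indifferent: 13p + 11(1−p) = 8p + 14(1−p) gives p = 3/8.
Sam's expected payoff is 13·3/8 + 11·5/8 = 47/4.

47/4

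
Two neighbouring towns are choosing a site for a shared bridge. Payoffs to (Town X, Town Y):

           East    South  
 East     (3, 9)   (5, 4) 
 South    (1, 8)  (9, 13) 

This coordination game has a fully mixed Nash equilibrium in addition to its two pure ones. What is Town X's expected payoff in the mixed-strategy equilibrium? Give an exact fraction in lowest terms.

11/3

Town Y mixes with probability q on East, chosen so Town X is indifferent: 3q + 5(1−q) = 1q + 9(1−q) gives q = 2/3.
Town X's expected payoff (from either row, since indifferent) is 3·2/3 + 5·1/3 = 11/3.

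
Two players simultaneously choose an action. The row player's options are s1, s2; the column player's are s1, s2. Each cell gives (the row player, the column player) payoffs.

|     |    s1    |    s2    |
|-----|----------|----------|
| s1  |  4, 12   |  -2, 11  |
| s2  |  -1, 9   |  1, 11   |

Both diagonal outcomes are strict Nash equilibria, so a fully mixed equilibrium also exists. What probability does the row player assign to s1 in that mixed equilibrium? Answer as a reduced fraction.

The row player's mix p on s1 must make the column player indifferent between s1 and s2.
The column player's payoff from s1: 12p + 9(1−p). From s2: 11p + 11(1−p).
Set equal: 1p = 2(1−p) → p = 2/3.

2/3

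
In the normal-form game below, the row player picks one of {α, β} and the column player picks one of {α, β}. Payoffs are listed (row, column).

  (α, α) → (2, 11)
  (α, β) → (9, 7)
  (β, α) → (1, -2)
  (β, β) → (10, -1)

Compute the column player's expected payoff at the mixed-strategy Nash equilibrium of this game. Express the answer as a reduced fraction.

3/5

The row player mixes with probability p on α, chosen so the column player is indifferent: 11p + (-2)(1−p) = 7p + (-1)(1−p) gives p = 1/5.
The column player's expected payoff is 11·1/5 + (-2)·4/5 = 3/5.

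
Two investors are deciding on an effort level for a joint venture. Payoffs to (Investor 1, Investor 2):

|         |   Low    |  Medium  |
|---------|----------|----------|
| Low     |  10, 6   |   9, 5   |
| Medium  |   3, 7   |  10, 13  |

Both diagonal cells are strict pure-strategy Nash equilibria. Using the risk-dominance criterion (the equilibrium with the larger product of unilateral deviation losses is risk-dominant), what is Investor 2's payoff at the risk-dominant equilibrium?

6

At both Low: Investor 1 loses 10 − 3 = 7 by deviating; Investor 2 loses 6 − 5 = 1. Product = 7·1 = 7.
At both Medium: Investor 1 loses 10 − 9 = 1 by deviating; Investor 2 loses 13 − 7 = 6. Product = 1·6 = 6.
7 > 6, so both Low is risk-dominant. Investor 2's payoff there is 6.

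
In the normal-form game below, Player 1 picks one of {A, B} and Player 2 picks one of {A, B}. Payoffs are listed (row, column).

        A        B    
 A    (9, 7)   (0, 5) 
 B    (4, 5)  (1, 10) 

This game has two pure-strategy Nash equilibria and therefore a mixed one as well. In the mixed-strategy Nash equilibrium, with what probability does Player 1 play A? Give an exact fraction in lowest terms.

5/7

Player 1's mix p on A must make Player 2 indifferent between A and B.
Player 2's payoff from A: 7p + 5(1−p). From B: 5p + 10(1−p).
Set equal: 2p = 5(1−p) → p = 5/7.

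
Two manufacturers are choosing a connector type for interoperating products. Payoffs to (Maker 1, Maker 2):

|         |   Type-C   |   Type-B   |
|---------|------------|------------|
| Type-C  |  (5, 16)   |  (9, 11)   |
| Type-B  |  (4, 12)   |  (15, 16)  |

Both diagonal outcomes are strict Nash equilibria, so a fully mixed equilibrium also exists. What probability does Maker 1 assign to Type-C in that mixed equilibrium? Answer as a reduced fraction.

Maker 1's mix p on Type-C must make Maker 2 indifferent between Type-C and Type-B.
Maker 2's payoff from Type-C: 16p + 12(1−p). From Type-B: 11p + 16(1−p).
Set equal: 5p = 4(1−p) → p = 4/9.

4/9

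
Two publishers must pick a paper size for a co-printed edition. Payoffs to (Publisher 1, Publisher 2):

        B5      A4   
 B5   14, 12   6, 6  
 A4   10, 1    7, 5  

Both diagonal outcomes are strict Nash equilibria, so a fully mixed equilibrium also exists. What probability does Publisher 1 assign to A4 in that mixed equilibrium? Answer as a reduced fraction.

3/5

Publisher 1's mix p on B5 must make Publisher 2 indifferent between B5 and A4.
Publisher 2's payoff from B5: 12p + 1(1−p). From A4: 6p + 5(1−p).
Set equal: 6p = 4(1−p) → p = 4/10 = 2/5.
Probability on A4 is 1 − 2/5 = 3/5.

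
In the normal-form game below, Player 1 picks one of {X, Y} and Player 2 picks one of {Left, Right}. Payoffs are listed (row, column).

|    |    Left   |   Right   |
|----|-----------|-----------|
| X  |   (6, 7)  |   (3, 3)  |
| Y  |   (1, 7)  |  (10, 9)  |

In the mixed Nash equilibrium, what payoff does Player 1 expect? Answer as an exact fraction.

Player 2 mixes with probability q on Left, chosen so Player 1 is indifferent: 6q + 3(1−q) = 1q + 10(1−q) gives q = 7/12.
Player 1's expected payoff (from either row, since indifferent) is 6·7/12 + 3·5/12 = 19/4.

19/4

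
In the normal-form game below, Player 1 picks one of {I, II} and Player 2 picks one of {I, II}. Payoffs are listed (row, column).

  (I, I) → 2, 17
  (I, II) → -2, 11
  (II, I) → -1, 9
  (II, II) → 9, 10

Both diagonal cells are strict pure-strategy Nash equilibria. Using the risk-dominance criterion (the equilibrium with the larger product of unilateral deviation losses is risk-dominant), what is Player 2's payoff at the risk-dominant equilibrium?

At both I: Player 1 loses 2 − (-1) = 3 by deviating; Player 2 loses 17 − 11 = 6. Product = 3·6 = 18.
At both II: Player 1 loses 9 − (-2) = 11 by deviating; Player 2 loses 10 − 9 = 1. Product = 11·1 = 11.
18 > 11, so both I is risk-dominant. Player 2's payoff there is 17.

17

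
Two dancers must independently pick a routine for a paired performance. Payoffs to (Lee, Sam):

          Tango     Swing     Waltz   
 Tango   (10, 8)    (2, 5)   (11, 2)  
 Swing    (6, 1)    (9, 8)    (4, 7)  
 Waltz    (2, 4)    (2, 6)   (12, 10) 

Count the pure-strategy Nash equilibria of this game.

3

Both Tango: Lee gets 10 (best alternative 6); Sam gets 8 (best alternative 5). Neither deviates — NE.
Both Swing: Lee gets 9 (best alternative 2); Sam gets 8 (best alternative 7). Neither deviates — NE.
Both Waltz: Lee gets 12 (best alternative 11); Sam gets 10 (best alternative 6). Neither deviates — NE.
(Tango, Waltz) is not a NE: Lee would switch to Waltz (12 > 11).
No other cell survives both best-response checks, so there are 3 pure NE.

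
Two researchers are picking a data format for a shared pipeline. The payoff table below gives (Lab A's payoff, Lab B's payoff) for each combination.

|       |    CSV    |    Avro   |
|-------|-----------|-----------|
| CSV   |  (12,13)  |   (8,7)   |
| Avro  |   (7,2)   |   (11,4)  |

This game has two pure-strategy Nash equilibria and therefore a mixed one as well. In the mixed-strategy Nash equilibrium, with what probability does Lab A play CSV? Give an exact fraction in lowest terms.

Lab A's mix p on CSV must make Lab B indifferent between CSV and Avro.
Lab B's payoff from CSV: 13p + 2(1−p). From Avro: 7p + 4(1−p).
Set equal: 6p = 2(1−p) → p = 2/8 = 1/4.

1/4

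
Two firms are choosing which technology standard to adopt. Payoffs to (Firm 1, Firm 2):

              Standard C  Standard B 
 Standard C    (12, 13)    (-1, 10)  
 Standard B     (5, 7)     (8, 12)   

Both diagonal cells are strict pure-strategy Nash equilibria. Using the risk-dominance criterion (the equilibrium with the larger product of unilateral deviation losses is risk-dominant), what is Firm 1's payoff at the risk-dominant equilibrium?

At both Standard C: Firm 1 loses 12 − 5 = 7 by deviating; Firm 2 loses 13 − 10 = 3. Product = 7·3 = 21.
At both Standard B: Firm 1 loses 8 − (-1) = 9 by deviating; Firm 2 loses 12 − 7 = 5. Product = 9·5 = 45.
45 > 21, so both Standard B is risk-dominant. Firm 1's payoff there is 8.

8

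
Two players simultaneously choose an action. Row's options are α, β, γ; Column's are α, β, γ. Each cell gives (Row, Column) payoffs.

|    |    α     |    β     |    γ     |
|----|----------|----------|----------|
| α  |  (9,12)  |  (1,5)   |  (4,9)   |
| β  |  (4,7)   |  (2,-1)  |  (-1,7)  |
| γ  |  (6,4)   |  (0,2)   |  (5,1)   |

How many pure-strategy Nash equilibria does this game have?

Both α: Row gets 9 (best alternative 6); Column gets 12 (best alternative 9). Neither deviates — NE.
Both γ is not a NE: Column would switch to α (4 > 1).
No other cell survives both best-response checks, so there is 1 pure NE.

1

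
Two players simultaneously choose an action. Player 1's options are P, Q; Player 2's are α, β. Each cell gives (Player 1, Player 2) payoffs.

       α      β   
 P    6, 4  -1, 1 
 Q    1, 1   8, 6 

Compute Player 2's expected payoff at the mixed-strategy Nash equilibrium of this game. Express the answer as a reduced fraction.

23/8

Player 1 mixes with probability p on P, chosen so Player 2 is indifferent: 4p + 1(1−p) = 1p + 6(1−p) gives p = 5/8.
Player 2's expected payoff is 4·5/8 + 1·3/8 = 23/8.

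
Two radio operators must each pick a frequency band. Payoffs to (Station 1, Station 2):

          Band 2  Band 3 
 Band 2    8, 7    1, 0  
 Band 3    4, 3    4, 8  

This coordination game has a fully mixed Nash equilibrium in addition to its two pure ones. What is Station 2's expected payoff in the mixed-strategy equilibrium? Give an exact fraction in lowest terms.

14/3

Station 1 mixes with probability p on Band 2, chosen so Station 2 is indifferent: 7p + 3(1−p) = 0p + 8(1−p) gives p = 5/12.
Station 2's expected payoff is 7·5/12 + 3·7/12 = 14/3.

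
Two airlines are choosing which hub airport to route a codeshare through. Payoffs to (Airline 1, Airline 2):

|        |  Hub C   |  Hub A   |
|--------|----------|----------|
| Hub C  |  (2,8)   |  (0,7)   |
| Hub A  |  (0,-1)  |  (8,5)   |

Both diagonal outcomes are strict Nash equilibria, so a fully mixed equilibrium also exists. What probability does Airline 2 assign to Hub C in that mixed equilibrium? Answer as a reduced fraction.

Airline 2's mix q on Hub C must make Airline 1 indifferent between Hub C and Hub A.
Airline 1's payoff from Hub C: 2q + 0(1−q). From Hub A: 0q + 8(1−q).
Set equal: 2q = 8(1−q) → q = 8/10 = 4/5.

4/5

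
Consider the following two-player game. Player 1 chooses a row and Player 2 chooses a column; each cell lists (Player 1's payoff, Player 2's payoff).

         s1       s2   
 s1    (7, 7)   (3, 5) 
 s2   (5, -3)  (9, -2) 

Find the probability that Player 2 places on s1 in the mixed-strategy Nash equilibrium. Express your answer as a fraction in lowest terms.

3/4

Player 2's mix q on s1 must make Player 1 indifferent between s1 and s2.
Player 1's payoff from s1: 7q + 3(1−q). From s2: 5q + 9(1−q).
Set equal: 2q = 6(1−q) → q = 6/8 = 3/4.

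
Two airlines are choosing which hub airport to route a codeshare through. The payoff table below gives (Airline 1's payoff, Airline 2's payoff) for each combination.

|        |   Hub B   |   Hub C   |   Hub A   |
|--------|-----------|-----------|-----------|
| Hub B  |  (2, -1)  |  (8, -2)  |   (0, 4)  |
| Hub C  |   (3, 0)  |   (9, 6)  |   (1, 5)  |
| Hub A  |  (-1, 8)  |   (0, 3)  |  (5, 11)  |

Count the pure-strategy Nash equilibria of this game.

Both Hub C: Airline 1 gets 9 (best alternative 8); Airline 2 gets 6 (best alternative 5). Neither deviates — NE.
Both Hub A: Airline 1 gets 5 (best alternative 1); Airline 2 gets 11 (best alternative 8). Neither deviates — NE.
Both Hub B is not a NE: Airline 1 would switch to Hub C (3 > 2).
No other cell survives both best-response checks, so there are 2 pure NE.

2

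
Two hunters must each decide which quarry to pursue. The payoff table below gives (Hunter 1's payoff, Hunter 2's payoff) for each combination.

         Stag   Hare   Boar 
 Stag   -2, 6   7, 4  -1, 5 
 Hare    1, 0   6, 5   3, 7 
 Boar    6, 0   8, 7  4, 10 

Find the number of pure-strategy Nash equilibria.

Both Boar: Hunter 1 gets 4 (best alternative 3); Hunter 2 gets 10 (best alternative 7). Neither deviates — NE.
Both Hare is not a NE: Hunter 1 would switch to Boar (8 > 6).
No other cell survives both best-response checks, so there is 1 pure NE.

1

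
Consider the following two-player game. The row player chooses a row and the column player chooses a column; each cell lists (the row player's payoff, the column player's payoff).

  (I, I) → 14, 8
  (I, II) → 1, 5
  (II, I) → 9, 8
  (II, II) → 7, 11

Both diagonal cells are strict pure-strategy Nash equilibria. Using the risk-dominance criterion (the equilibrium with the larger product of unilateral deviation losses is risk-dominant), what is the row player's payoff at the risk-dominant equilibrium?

7

At both I: the row player loses 14 − 9 = 5 by deviating; the column player loses 8 − 5 = 3. Product = 5·3 = 15.
At both II: the row player loses 7 − 1 = 6 by deviating; the column player loses 11 − 8 = 3. Product = 6·3 = 18.
18 > 15, so both II is risk-dominant. The row player's payoff there is 7.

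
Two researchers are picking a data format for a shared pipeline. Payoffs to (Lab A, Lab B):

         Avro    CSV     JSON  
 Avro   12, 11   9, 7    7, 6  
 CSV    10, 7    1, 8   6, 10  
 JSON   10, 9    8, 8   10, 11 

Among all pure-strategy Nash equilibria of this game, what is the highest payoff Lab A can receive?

12

Both Avro is a pure NE (Lab A: 12 ≥ 10; Lab B: 11 ≥ 7). Lab A gets 12.
Both JSON is a pure NE (Lab A: 10 ≥ 7; Lab B: 11 ≥ 9). Lab A gets 10.
Every other cell has a profitable deviation for at least one player. Highest of {12, 10} is 12.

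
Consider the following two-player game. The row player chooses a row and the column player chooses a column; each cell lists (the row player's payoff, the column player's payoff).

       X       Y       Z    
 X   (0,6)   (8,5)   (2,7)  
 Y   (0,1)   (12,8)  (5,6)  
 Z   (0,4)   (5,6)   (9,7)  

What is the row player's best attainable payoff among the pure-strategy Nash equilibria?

12

Both Y is a pure NE (the row player: 12 ≥ 8; the column player: 8 ≥ 6). The row player gets 12.
Both Z is a pure NE (the row player: 9 ≥ 5; the column player: 7 ≥ 6). The row player gets 9.
Every other cell has a profitable deviation for at least one player. Highest of {12, 9} is 12.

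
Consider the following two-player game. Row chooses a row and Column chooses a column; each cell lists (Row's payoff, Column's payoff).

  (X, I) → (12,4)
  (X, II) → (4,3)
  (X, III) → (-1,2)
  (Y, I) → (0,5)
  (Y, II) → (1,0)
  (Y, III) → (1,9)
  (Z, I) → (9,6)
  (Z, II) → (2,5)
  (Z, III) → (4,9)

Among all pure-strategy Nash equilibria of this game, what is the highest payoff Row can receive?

(X, I) is a pure NE (Row: 12 ≥ 9; Column: 4 ≥ 3). Row gets 12.
(Z, III) is a pure NE (Row: 4 ≥ 1; Column: 9 ≥ 6). Row gets 4.
Every other cell has a profitable deviation for at least one player. Highest of {12, 4} is 12.

12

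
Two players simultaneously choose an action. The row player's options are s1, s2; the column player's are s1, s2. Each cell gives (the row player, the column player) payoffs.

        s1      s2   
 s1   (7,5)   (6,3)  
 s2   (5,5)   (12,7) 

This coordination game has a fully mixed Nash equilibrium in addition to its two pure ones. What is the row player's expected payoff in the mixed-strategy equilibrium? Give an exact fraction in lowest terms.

The column player mixes with probability q on s1, chosen so the row player is indifferent: 7q + 6(1−q) = 5q + 12(1−q) gives q = 3/4.
The row player's expected payoff (from either row, since indifferent) is 7·3/4 + 6·1/4 = 27/4.

27/4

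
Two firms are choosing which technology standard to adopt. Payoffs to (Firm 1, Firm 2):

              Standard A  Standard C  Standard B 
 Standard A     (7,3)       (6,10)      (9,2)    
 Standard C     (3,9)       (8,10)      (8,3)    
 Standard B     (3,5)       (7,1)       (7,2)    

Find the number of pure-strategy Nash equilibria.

Both Standard C: Firm 1 gets 8 (best alternative 7); Firm 2 gets 10 (best alternative 9). Neither deviates — NE.
Both Standard B is not a NE: Firm 1 would switch to Standard A (9 > 7).
No other cell survives both best-response checks, so there is 1 pure NE.

1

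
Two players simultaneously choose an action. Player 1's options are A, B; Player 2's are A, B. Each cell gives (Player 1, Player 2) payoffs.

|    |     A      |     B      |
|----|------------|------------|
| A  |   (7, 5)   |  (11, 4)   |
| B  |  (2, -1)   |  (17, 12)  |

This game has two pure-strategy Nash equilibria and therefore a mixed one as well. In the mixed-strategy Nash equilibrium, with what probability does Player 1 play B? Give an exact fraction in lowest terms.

Player 1's mix p on A must make Player 2 indifferent between A and B.
Player 2's payoff from A: 5p + (-1)(1−p). From B: 4p + 12(1−p).
Set equal: 1p = 13(1−p) → p = 13/14.
Probability on B is 1 − 13/14 = 1/14.

1/14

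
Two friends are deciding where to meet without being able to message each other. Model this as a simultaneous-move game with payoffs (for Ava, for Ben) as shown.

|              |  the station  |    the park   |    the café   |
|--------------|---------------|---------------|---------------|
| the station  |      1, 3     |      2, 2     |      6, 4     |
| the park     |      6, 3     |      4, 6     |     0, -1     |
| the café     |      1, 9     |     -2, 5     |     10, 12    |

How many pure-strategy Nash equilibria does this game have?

2

Both the park: Ava gets 4 (best alternative 2); Ben gets 6 (best alternative 3). Neither deviates — NE.
Both the café: Ava gets 10 (best alternative 6); Ben gets 12 (best alternative 9). Neither deviates — NE.
Both the station is not a NE: Ava would switch to the park (6 > 1).
No other cell survives both best-response checks, so there are 2 pure NE.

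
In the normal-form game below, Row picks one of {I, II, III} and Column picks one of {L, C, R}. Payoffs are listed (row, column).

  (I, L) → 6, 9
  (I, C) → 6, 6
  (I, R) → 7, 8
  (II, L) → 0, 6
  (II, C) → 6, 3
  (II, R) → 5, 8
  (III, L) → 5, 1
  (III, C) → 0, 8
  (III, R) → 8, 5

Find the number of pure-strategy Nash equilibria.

(I, L): Row gets 6 (best alternative 5); Column gets 9 (best alternative 8). Neither deviates — NE.
(III, R) is not a NE: Column would switch to C (8 > 5).
No other cell survives both best-response checks, so there is 1 pure NE.

1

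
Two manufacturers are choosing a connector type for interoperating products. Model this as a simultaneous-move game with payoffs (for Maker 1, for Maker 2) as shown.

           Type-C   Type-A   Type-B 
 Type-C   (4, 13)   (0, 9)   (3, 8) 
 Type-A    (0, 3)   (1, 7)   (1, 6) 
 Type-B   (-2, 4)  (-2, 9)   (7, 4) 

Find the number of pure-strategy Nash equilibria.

Both Type-C: Maker 1 gets 4 (best alternative 0); Maker 2 gets 13 (best alternative 9). Neither deviates — NE.
Both Type-A: Maker 1 gets 1 (best alternative 0); Maker 2 gets 7 (best alternative 6). Neither deviates — NE.
Both Type-B is not a NE: Maker 2 would switch to Type-A (9 > 4).
No other cell survives both best-response checks, so there are 2 pure NE.

2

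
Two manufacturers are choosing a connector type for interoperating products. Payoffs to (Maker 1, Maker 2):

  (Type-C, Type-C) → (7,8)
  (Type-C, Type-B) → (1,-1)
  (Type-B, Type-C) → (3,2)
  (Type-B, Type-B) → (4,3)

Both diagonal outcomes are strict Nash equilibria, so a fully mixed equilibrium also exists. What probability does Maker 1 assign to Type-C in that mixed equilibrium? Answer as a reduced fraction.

1/10

Maker 1's mix p on Type-C must make Maker 2 indifferent between Type-C and Type-B.
Maker 2's payoff from Type-C: 8p + 2(1−p). From Type-B: (-1)p + 3(1−p).
Set equal: 9p = 1(1−p) → p = 1/10.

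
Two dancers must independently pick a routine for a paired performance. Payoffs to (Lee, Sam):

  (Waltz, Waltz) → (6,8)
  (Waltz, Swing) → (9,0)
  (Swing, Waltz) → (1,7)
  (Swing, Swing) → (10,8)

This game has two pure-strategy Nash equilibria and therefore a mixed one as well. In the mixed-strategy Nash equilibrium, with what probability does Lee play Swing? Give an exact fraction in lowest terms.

Lee's mix p on Waltz must make Sam indifferent between Waltz and Swing.
Sam's payoff from Waltz: 8p + 7(1−p). From Swing: 0p + 8(1−p).
Set equal: 8p = 1(1−p) → p = 1/9.
Probability on Swing is 1 − 1/9 = 8/9.

8/9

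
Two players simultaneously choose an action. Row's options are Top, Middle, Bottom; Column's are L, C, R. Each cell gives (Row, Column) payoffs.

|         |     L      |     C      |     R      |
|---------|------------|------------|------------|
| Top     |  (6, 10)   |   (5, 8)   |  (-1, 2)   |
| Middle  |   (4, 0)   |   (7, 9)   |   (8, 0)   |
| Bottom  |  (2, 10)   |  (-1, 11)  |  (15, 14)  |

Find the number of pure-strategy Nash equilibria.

(Top, L): Row gets 6 (best alternative 4); Column gets 10 (best alternative 8). Neither deviates — NE.
(Middle, C): Row gets 7 (best alternative 5); Column gets 9 (best alternative 0). Neither deviates — NE.
(Bottom, R): Row gets 15 (best alternative 8); Column gets 14 (best alternative 11). Neither deviates — NE.
(Middle, R) is not a NE: Row would switch to Bottom (15 > 8).
No other cell survives both best-response checks, so there are 3 pure NE.

3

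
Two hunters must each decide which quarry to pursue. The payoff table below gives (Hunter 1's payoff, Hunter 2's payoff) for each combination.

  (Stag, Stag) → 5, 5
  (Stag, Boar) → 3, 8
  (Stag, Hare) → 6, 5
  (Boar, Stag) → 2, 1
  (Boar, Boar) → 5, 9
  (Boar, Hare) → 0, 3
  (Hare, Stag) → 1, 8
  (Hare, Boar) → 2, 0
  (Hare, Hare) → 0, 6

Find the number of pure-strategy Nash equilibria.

1

Both Boar: Hunter 1 gets 5 (best alternative 3); Hunter 2 gets 9 (best alternative 3). Neither deviates — NE.
Both Stag is not a NE: Hunter 2 would switch to Boar (8 > 5).
No other cell survives both best-response checks, so there is 1 pure NE.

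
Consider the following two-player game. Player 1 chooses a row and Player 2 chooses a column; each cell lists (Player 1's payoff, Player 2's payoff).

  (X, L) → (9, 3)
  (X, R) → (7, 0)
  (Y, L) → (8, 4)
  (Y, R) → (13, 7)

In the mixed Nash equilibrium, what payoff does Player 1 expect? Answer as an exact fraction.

61/7

Player 2 mixes with probability q on L, chosen so Player 1 is indifferent: 9q + 7(1−q) = 8q + 13(1−q) gives q = 6/7.
Player 1's expected payoff (from either row, since indifferent) is 9·6/7 + 7·1/7 = 61/7.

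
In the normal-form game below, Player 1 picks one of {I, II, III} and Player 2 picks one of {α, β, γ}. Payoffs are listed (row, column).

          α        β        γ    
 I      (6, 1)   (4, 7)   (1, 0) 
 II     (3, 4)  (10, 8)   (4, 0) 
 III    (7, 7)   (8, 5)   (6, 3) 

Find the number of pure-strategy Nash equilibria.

2

(II, β): Player 1 gets 10 (best alternative 8); Player 2 gets 8 (best alternative 4). Neither deviates — NE.
(III, α): Player 1 gets 7 (best alternative 6); Player 2 gets 7 (best alternative 5). Neither deviates — NE.
(I, α) is not a NE: Player 1 would switch to III (7 > 6).
No other cell survives both best-response checks, so there are 2 pure NE.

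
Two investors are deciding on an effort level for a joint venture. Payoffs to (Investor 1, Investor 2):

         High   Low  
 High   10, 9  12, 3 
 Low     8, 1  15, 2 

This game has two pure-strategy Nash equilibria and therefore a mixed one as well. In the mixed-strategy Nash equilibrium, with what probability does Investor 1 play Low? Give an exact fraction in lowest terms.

6/7

Investor 1's mix p on High must make Investor 2 indifferent between High and Low.
Investor 2's payoff from High: 9p + 1(1−p). From Low: 3p + 2(1−p).
Set equal: 6p = 1(1−p) → p = 1/7.
Probability on Low is 1 − 1/7 = 6/7.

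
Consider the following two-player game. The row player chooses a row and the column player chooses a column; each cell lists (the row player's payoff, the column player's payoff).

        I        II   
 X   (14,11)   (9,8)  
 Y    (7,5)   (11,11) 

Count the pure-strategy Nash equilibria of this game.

2

(X, I): the row player gets 14 (best alternative 7); the column player gets 11 (best alternative 8). Neither deviates — NE.
(Y, II): the row player gets 11 (best alternative 9); the column player gets 11 (best alternative 5). Neither deviates — NE.
(X, II) is not a NE: the row player would switch to Y (11 > 9).
No other cell survives both best-response checks, so there are 2 pure NE.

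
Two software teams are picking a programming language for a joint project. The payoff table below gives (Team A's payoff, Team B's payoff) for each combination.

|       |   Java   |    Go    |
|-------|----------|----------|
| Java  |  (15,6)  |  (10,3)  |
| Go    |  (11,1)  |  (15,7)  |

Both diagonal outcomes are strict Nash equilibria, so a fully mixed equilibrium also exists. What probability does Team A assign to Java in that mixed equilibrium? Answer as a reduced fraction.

2/3

Team A's mix p on Java must make Team B indifferent between Java and Go.
Team B's payoff from Java: 6p + 1(1−p). From Go: 3p + 7(1−p).
Set equal: 3p = 6(1−p) → p = 6/9 = 2/3.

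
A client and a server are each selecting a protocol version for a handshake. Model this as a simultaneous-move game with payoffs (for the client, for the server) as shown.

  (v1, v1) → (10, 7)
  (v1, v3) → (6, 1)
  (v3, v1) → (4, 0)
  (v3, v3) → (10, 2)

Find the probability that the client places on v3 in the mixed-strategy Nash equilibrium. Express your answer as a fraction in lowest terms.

The client's mix p on v1 must make the server indifferent between v1 and v3.
The server's payoff from v1: 7p + 0(1−p). From v3: 1p + 2(1−p).
Set equal: 6p = 2(1−p) → p = 2/8 = 1/4.
Probability on v3 is 1 − 1/4 = 3/4.

3/4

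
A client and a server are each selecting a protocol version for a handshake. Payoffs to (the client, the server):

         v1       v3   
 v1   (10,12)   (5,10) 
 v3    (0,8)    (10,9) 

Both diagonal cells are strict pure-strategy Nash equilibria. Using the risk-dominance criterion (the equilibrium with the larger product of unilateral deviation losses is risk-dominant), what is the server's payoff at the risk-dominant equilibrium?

At both v1: the client loses 10 − 0 = 10 by deviating; the server loses 12 − 10 = 2. Product = 10·2 = 20.
At both v3: the client loses 10 − 5 = 5 by deviating; the server loses 9 − 8 = 1. Product = 5·1 = 5.
20 > 5, so both v1 is risk-dominant. The server's payoff there is 12.

12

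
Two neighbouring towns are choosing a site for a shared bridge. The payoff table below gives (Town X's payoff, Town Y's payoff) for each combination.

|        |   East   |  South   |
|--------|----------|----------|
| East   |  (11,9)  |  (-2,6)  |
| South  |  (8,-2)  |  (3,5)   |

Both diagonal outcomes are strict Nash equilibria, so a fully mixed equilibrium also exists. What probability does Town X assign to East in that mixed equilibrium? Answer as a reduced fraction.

7/10

Town X's mix p on East must make Town Y indifferent between East and South.
Town Y's payoff from East: 9p + (-2)(1−p). From South: 6p + 5(1−p).
Set equal: 3p = 7(1−p) → p = 7/10.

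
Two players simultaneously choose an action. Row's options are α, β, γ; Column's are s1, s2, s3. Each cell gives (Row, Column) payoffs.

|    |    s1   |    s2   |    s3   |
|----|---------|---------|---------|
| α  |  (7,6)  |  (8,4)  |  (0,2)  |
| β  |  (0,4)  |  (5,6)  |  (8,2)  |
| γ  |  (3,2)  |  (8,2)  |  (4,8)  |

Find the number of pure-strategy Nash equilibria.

1

(α, s1): Row gets 7 (best alternative 3); Column gets 6 (best alternative 4). Neither deviates — NE.
(β, s2) is not a NE: Row would switch to α (8 > 5).
No other cell survives both best-response checks, so there is 1 pure NE.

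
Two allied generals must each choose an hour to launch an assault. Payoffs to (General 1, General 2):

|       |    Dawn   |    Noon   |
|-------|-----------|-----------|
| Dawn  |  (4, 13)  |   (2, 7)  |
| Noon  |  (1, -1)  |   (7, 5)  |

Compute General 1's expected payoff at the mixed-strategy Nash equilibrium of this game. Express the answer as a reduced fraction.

13/4

General 2 mixes with probability q on Dawn, chosen so General 1 is indifferent: 4q + 2(1−q) = 1q + 7(1−q) gives q = 5/8.
General 1's expected payoff (from either row, since indifferent) is 4·5/8 + 2·3/8 = 13/4.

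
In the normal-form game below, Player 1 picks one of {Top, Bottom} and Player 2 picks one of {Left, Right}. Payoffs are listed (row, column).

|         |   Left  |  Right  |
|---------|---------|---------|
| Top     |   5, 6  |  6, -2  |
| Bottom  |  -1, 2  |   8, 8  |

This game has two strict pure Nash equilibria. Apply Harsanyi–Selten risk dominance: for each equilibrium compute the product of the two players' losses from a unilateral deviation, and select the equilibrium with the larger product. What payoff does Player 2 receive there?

At (Top, Left): Player 1 loses 5 − (-1) = 6 by deviating; Player 2 loses 6 − (-2) = 8. Product = 6·8 = 48.
At (Bottom, Right): Player 1 loses 8 − 6 = 2 by deviating; Player 2 loses 8 − 2 = 6. Product = 2·6 = 12.
48 > 12, so (Top, Left) is risk-dominant. Player 2's payoff there is 6.

6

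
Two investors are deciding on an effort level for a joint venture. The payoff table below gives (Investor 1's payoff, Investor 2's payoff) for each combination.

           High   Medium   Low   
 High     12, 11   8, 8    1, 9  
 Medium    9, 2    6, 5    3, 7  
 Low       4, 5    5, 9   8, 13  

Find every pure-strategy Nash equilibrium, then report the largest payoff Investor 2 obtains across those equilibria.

13

Both High is a pure NE (Investor 1: 12 ≥ 9; Investor 2: 11 ≥ 9). Investor 2 gets 11.
Both Low is a pure NE (Investor 1: 8 ≥ 3; Investor 2: 13 ≥ 9). Investor 2 gets 13.
Every other cell has a profitable deviation for at least one player. Highest of {11, 13} is 13.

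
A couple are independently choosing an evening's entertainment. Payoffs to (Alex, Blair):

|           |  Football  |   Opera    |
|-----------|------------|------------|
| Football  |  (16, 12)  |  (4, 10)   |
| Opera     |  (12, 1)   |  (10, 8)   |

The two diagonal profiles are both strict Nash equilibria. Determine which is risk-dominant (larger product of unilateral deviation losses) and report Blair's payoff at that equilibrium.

8

At both Football: Alex loses 16 − 12 = 4 by deviating; Blair loses 12 − 10 = 2. Product = 4·2 = 8.
At both Opera: Alex loses 10 − 4 = 6 by deviating; Blair loses 8 − 1 = 7. Product = 6·7 = 42.
42 > 8, so both Opera is risk-dominant. Blair's payoff there is 8.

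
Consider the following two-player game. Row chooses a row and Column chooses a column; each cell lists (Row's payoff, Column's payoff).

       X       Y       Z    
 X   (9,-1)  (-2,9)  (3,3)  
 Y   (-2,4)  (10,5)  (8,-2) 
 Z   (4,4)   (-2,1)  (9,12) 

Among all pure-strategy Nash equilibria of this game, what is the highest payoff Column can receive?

12

Both Y is a pure NE (Row: 10 ≥ -2; Column: 5 ≥ 4). Column gets 5.
Both Z is a pure NE (Row: 9 ≥ 8; Column: 12 ≥ 4). Column gets 12.
Every other cell has a profitable deviation for at least one player. Highest of {5, 12} is 12.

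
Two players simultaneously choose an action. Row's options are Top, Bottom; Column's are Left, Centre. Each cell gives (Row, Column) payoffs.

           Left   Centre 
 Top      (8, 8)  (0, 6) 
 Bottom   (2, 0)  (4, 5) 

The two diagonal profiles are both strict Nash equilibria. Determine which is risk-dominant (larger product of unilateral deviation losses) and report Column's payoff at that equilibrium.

5

At (Top, Left): Row loses 8 − 2 = 6 by deviating; Column loses 8 − 6 = 2. Product = 6·2 = 12.
At (Bottom, Centre): Row loses 4 − 0 = 4 by deviating; Column loses 5 − 0 = 5. Product = 4·5 = 20.
20 > 12, so (Bottom, Centre) is risk-dominant. Column's payoff there is 5.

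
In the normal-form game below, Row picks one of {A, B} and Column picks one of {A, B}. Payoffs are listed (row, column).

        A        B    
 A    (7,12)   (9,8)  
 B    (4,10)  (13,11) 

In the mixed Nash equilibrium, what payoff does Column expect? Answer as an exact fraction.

Row mixes with probability p on A, chosen so Column is indifferent: 12p + 10(1−p) = 8p + 11(1−p) gives p = 1/5.
Column's expected payoff is 12·1/5 + 10·4/5 = 52/5.

52/5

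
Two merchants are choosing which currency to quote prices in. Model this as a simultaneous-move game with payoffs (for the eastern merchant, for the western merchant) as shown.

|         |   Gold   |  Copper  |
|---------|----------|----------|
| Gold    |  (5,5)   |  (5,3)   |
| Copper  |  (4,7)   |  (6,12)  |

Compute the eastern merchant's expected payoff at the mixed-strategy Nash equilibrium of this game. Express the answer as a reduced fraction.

5

The western merchant mixes with probability q on Gold, chosen so the eastern merchant is indifferent: 5q + 5(1−q) = 4q + 6(1−q) gives q = 1/2.
The eastern merchant's expected payoff (from either row, since indifferent) is 5·1/2 + 5·1/2 = 5.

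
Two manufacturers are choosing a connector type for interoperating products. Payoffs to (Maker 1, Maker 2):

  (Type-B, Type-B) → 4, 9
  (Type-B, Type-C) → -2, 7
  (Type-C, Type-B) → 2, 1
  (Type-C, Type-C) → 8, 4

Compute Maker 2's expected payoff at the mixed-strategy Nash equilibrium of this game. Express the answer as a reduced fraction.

29/5

Maker 1 mixes with probability p on Type-B, chosen so Maker 2 is indifferent: 9p + 1(1−p) = 7p + 4(1−p) gives p = 3/5.
Maker 2's expected payoff is 9·3/5 + 1·2/5 = 29/5.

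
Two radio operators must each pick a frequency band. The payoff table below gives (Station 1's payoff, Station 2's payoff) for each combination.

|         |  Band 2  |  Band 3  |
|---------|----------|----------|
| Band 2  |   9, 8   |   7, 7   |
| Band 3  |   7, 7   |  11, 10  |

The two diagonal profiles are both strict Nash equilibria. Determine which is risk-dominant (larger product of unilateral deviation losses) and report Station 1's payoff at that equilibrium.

11

At both Band 2: Station 1 loses 9 − 7 = 2 by deviating; Station 2 loses 8 − 7 = 1. Product = 2·1 = 2.
At both Band 3: Station 1 loses 11 − 7 = 4 by deviating; Station 2 loses 10 − 7 = 3. Product = 4·3 = 12.
12 > 2, so both Band 3 is risk-dominant. Station 1's payoff there is 11.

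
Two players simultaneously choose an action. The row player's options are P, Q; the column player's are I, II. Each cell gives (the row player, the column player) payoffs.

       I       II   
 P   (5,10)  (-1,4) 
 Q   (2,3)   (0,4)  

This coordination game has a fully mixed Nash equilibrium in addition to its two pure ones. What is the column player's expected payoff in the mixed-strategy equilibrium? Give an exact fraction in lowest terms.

The row player mixes with probability p on P, chosen so the column player is indifferent: 10p + 3(1−p) = 4p + 4(1−p) gives p = 1/7.
The column player's expected payoff is 10·1/7 + 3·6/7 = 4.

4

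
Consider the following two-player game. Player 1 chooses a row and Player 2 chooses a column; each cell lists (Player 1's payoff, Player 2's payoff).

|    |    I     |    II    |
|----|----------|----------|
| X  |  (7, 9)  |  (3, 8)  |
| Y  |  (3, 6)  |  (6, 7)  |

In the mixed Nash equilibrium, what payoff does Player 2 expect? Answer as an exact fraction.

Player 1 mixes with probability p on X, chosen so Player 2 is indifferent: 9p + 6(1−p) = 8p + 7(1−p) gives p = 1/2.
Player 2's expected payoff is 9·1/2 + 6·1/2 = 15/2.

15/2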